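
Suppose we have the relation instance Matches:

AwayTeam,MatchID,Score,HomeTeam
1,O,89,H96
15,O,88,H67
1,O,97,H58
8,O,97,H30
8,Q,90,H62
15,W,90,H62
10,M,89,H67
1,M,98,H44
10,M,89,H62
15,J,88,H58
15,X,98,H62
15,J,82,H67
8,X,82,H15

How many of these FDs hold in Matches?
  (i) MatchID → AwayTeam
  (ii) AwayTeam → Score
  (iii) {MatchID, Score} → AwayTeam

0

(i) MatchID → AwayTeam: MatchID=O: 4 rows → AwayTeam takes values {1, 15, 8} — violation; MatchID=M: 3 rows → AwayTeam takes values {10, 1} — violation; MatchID=X: 2 rows → AwayTeam takes values {15, 8} — violation — fails.
(ii) AwayTeam → Score: AwayTeam=1: 3 rows → Score takes values {89, 97, 98} — violation; AwayTeam=15: 5 rows → Score takes values {88, 90, 98, 82} — violation; AwayTeam=8: 3 rows → Score takes values {97, 90, 82} — violation — fails.
(iii) {MatchID, Score} → AwayTeam: (MatchID=O, Score=97): 2 rows → AwayTeam takes values {1, 8} — violation — fails.
None of the 3 dependencies hold.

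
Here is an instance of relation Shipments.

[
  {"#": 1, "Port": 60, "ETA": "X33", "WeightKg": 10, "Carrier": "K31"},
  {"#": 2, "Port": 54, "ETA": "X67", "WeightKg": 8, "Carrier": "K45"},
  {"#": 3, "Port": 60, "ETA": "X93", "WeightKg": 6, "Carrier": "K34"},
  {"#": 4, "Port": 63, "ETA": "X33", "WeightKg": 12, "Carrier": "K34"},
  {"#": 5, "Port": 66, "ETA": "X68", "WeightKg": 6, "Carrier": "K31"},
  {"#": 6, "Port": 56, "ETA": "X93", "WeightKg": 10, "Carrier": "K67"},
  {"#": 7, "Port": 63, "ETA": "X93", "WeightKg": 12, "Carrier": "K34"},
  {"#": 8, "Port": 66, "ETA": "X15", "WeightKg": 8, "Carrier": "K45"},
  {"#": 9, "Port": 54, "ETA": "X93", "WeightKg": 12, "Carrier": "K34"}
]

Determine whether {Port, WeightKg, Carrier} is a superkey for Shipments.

Rows 4 and 7 have the same {Port, WeightKg, Carrier} value (Port=63, WeightKg=12, Carrier=K34) but are distinct tuples, so {Port, WeightKg, Carrier} does not determine every attribute — not a superkey.

No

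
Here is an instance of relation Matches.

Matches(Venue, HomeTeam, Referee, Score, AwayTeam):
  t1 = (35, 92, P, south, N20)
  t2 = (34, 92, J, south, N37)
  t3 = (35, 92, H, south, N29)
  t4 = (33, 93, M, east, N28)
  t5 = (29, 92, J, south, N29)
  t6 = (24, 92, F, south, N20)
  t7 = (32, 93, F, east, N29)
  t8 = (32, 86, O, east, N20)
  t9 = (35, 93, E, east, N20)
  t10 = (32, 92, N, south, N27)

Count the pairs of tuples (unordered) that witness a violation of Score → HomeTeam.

3

Score=south: all 6 rows agree on HomeTeam — 0 pairs.
Score=east: violating pairs (4,8), (7,8), (8,9) — 3 pairs.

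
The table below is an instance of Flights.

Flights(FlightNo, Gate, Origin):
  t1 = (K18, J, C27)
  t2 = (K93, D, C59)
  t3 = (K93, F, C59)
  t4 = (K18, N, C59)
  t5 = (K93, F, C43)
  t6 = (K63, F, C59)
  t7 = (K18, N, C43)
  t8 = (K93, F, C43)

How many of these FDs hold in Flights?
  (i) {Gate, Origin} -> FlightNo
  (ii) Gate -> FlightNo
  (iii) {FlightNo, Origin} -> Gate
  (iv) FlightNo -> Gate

0

(i) {Gate, Origin} -> FlightNo: (Gate=F, Origin=C59): rows 3, 6 → FlightNo takes values {K93, K63} — violation — fails.
(ii) Gate -> FlightNo: Gate=F: rows 3, 5, 6, 8 → FlightNo takes values {K93, K63} — violation — fails.
(iii) {FlightNo, Origin} -> Gate: (FlightNo=K93, Origin=C59): rows 2, 3 → Gate takes values {D, F} — violation — fails.
(iv) FlightNo -> Gate: FlightNo=K18: rows 1, 4, 7 → Gate takes values {J, N} — violation; FlightNo=K93: rows 2, 3, 5, 8 → Gate takes values {D, F} — violation — fails.
None of the 4 dependencies hold.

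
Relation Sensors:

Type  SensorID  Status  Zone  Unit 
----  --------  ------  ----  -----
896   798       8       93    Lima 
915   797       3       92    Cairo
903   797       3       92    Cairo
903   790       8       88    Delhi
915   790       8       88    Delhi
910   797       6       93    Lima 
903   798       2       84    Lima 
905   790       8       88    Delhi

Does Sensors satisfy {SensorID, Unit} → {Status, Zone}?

No

(SensorID=798, Unit=Lima): 2 rows → {Status,Zone} takes values {(8, 93), (2, 84)} — violation
(SensorID=797, Unit=Cairo): 2 rows → {Status,Zone} = (3, 92), (3, 92) ✓
(SensorID=790, Unit=Delhi): 3 rows → {Status,Zone} = (8, 88), (8, 88), (8, 88) ✓
(SensorID=797, Unit=Lima): 1 row → {Status,Zone} = (6, 93) ✓
Two rows agree on {SensorID, Unit} but differ on {Status, Zone}, so {SensorID, Unit} → {Status, Zone} does not hold.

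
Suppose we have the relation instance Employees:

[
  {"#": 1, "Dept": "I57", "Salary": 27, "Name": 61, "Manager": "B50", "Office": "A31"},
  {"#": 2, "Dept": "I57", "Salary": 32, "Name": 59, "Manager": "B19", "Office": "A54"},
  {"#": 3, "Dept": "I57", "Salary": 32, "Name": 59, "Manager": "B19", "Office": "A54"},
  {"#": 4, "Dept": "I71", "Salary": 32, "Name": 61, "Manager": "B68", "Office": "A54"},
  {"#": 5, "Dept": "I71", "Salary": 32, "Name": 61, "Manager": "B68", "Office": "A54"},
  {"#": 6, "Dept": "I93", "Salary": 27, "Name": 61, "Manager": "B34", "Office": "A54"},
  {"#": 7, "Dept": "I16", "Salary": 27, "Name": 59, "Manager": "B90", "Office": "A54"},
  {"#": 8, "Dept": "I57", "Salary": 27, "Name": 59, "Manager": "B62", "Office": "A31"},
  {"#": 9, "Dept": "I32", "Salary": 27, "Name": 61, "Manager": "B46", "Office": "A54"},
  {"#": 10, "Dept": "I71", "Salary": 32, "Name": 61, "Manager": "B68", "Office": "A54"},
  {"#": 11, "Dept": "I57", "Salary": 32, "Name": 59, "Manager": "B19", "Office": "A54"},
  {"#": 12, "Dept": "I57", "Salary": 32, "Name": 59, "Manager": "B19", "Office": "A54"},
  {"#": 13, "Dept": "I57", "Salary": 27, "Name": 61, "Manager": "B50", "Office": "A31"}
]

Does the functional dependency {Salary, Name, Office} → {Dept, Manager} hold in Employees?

(Salary=27, Name=61, Office=A31): rows 1, 13 → {Dept,Manager} = (I57, B50), (I57, B50) ✓
(Salary=32, Name=59, Office=A54): rows 2, 3, 11, 12 → {Dept,Manager} = (I57, B19), (I57, B19), (I57, B19), (I57, B19) ✓
(Salary=32, Name=61, Office=A54): rows 4, 5, 10 → {Dept,Manager} = (I71, B68), (I71, B68), (I71, B68) ✓
(Salary=27, Name=61, Office=A54): rows 6, 9 → {Dept,Manager} takes values {(I93, B34), (I32, B46)} — violation
(Salary=27, Name=59, Office=A54): row 7 → {Dept,Manager} = (I16, B90) ✓
(Salary=27, Name=59, Office=A31): row 8 → {Dept,Manager} = (I57, B62) ✓
Two rows agree on {Salary, Name, Office} but differ on {Dept, Manager}, so {Salary, Name, Office} → {Dept, Manager} does not hold.

No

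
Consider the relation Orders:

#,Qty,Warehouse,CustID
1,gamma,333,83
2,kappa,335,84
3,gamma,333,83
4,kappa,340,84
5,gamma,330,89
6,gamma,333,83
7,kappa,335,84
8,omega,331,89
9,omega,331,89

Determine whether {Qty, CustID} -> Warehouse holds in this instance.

(Qty=gamma, CustID=83): rows 1, 3, 6 → Warehouse = 333, 333, 333 ✓
(Qty=kappa, CustID=84): rows 2, 4, 7 → Warehouse takes values {335, 340} — violation
(Qty=gamma, CustID=89): row 5 → Warehouse = 330 ✓
(Qty=omega, CustID=89): rows 8, 9 → Warehouse = 331, 331 ✓
Two rows agree on {Qty, CustID} but differ on Warehouse, so {Qty, CustID} -> Warehouse does not hold.

No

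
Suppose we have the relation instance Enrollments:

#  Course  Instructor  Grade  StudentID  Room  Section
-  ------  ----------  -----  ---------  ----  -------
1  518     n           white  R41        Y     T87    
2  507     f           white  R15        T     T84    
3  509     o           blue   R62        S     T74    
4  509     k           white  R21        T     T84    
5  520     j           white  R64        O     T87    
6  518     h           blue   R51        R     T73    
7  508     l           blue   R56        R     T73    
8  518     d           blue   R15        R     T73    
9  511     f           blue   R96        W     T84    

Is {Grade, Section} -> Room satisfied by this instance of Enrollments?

No

(Grade=white, Section=T87): rows 1, 5 → Room takes values {Y, O} — violation
(Grade=white, Section=T84): rows 2, 4 → Room = T, T ✓
(Grade=blue, Section=T74): row 3 → Room = S ✓
(Grade=blue, Section=T73): rows 6, 7, 8 → Room = R, R, R ✓
(Grade=blue, Section=T84): row 9 → Room = W ✓
Two rows agree on {Grade, Section} but differ on Room, so {Grade, Section} -> Room does not hold.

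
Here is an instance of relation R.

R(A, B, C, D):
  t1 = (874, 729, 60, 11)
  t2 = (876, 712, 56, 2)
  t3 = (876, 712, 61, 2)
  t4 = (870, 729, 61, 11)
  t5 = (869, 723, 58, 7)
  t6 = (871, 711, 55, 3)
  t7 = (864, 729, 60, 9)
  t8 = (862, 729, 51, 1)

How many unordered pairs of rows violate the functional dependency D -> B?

0

D=11: all 2 rows agree on B — 0 pairs.
D=2: all 2 rows agree on B — 0 pairs.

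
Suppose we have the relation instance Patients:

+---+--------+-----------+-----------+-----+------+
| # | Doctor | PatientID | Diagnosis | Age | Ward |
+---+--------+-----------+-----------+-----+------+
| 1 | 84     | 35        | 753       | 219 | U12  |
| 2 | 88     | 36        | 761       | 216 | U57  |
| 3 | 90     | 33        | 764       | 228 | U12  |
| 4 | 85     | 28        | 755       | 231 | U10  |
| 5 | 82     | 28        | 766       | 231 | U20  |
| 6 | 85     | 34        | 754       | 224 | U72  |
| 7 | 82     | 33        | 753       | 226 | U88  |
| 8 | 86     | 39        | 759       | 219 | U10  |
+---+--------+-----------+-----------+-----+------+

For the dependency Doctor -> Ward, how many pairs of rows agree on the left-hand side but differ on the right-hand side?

Doctor=85: violating pairs (4,6) — 1 pair.
Doctor=82: violating pairs (5,7) — 1 pair.

2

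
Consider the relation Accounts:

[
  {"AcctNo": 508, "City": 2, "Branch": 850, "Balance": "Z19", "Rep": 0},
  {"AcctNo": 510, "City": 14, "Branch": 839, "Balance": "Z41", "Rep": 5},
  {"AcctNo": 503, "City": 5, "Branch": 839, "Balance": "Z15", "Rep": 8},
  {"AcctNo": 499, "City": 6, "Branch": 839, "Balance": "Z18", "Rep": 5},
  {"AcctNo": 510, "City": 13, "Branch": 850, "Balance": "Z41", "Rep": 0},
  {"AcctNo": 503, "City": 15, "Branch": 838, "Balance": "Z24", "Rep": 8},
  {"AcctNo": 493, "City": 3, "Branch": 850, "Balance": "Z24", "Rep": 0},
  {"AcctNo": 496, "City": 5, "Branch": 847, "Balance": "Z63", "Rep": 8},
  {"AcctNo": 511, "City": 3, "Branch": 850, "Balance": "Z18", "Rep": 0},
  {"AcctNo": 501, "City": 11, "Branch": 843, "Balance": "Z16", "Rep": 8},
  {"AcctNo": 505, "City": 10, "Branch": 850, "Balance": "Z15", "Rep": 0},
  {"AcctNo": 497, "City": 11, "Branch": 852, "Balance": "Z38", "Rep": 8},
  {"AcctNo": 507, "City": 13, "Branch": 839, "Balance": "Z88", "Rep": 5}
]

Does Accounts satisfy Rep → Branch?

No

Rep=0: 5 rows → Branch = 850, 850, 850, 850, 850 ✓
Rep=5: 3 rows → Branch = 839, 839, 839 ✓
Rep=8: 5 rows → Branch takes values {839, 838, 847, 843, 852} — violation
Two rows agree on Rep but differ on Branch, so Rep → Branch does not hold.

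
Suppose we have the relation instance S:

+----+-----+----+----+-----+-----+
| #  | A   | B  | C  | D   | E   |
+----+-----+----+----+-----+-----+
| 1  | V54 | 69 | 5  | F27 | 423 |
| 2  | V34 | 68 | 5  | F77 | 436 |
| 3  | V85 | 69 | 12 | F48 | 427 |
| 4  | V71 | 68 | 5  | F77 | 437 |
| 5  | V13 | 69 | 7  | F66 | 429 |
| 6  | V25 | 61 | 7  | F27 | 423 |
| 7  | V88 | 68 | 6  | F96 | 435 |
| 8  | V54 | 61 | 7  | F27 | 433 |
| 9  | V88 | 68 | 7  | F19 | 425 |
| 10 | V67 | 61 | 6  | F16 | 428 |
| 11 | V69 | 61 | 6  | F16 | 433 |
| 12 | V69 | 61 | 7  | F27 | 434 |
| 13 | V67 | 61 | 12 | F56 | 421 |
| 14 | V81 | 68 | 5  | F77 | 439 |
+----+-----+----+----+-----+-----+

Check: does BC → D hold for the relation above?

(B=69, C=5): row 1 → D = F27 ✓
(B=68, C=5): rows 2, 4, 14 → D = F77, F77, F77 ✓
(B=69, C=12): row 3 → D = F48 ✓
(B=69, C=7): row 5 → D = F66 ✓
(B=61, C=7): rows 6, 8, 12 → D = F27, F27, F27 ✓
(B=68, C=6): row 7 → D = F96 ✓
(B=68, C=7): row 9 → D = F19 ✓
(B=61, C=6): rows 10, 11 → D = F16, F16 ✓
(B=61, C=12): row 13 → D = F56 ✓
Every BC value is associated with a single D value, so BC → D holds.

Yes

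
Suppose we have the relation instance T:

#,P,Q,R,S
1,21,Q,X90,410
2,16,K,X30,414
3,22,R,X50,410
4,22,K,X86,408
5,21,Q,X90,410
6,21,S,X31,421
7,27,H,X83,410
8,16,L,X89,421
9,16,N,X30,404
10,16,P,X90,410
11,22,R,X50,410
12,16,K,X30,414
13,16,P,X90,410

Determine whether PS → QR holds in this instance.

(P=21, S=410): rows 1, 5 → {Q,R} = (Q, X90), (Q, X90) ✓
(P=16, S=414): rows 2, 12 → {Q,R} = (K, X30), (K, X30) ✓
(P=22, S=410): rows 3, 11 → {Q,R} = (R, X50), (R, X50) ✓
(P=22, S=408): row 4 → {Q,R} = (K, X86) ✓
(P=21, S=421): row 6 → {Q,R} = (S, X31) ✓
(P=27, S=410): row 7 → {Q,R} = (H, X83) ✓
(P=16, S=421): row 8 → {Q,R} = (L, X89) ✓
(P=16, S=404): row 9 → {Q,R} = (N, X30) ✓
(P=16, S=410): rows 10, 13 → {Q,R} = (P, X90), (P, X90) ✓
Every PS value is associated with a single QR value, so PS → QR holds.

Yes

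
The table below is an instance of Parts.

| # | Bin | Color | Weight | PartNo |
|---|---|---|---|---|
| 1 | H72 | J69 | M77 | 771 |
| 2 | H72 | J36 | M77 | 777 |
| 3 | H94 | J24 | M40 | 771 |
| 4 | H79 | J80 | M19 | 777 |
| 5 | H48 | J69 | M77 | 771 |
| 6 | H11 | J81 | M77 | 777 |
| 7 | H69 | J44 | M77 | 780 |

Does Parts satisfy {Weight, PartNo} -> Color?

No

(Weight=M77, PartNo=771): rows 1, 5 → Color = J69, J69 ✓
(Weight=M77, PartNo=777): rows 2, 6 → Color takes values {J36, J81} — violation
(Weight=M40, PartNo=771): row 3 → Color = J24 ✓
(Weight=M19, PartNo=777): row 4 → Color = J80 ✓
(Weight=M77, PartNo=780): row 7 → Color = J44 ✓
Two rows agree on {Weight, PartNo} but differ on Color, so {Weight, PartNo} -> Color does not hold.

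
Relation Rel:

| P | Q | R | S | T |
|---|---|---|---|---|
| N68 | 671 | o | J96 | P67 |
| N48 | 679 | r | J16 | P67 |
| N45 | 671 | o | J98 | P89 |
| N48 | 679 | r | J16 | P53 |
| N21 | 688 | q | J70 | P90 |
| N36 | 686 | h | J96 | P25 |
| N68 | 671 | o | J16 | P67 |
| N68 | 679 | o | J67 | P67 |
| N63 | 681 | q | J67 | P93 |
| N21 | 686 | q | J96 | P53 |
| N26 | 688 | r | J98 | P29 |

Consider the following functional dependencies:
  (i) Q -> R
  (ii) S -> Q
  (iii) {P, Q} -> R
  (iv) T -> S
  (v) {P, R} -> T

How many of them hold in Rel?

1

(i) Q -> R: Q=679: 3 rows → R takes values {r, o} — violation; Q=688: 2 rows → R takes values {q, r} — violation; Q=686: 2 rows → R takes values {h, q} — violation — fails.
(ii) S -> Q: S=J96: 3 rows → Q takes values {671, 686} — violation; S=J16: 3 rows → Q takes values {679, 671} — violation; S=J98: 2 rows → Q takes values {671, 688} — violation; S=J67: 2 rows → Q takes values {679, 681} — violation — fails.
(iii) {P, Q} -> R: every LHS value maps to a single RHS value — holds.
(iv) T -> S: T=P67: 4 rows → S takes values {J96, J16, J67} — violation; T=P53: 2 rows → S takes values {J16, J96} — violation — fails.
(v) {P, R} -> T: (P=N48, R=r): 2 rows → T takes values {P67, P53} — violation; (P=N21, R=q): 2 rows → T takes values {P90, P53} — violation — fails.
1 of the 5 dependencies holds.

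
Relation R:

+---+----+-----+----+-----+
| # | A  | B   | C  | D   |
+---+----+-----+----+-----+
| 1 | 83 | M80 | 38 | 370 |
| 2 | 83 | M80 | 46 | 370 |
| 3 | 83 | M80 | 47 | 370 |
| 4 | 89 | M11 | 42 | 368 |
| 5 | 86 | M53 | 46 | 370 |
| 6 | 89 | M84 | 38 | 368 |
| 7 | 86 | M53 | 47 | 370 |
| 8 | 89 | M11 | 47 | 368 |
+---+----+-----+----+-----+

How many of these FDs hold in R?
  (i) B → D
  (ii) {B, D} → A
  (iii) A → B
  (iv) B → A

(i) B → D: every LHS value maps to a single RHS value — holds.
(ii) {B, D} → A: every LHS value maps to a single RHS value — holds.
(iii) A → B: A=89: rows 4, 6, 8 → B takes values {M11, M84} — violation — fails.
(iv) B → A: every LHS value maps to a single RHS value — holds.
3 of the 4 dependencies hold.

3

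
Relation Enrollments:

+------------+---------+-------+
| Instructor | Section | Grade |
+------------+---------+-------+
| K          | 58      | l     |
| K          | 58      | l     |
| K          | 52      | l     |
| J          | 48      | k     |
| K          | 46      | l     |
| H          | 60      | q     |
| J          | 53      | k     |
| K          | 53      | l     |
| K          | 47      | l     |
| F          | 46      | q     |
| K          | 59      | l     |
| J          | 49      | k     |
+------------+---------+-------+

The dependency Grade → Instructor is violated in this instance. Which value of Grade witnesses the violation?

q

Grade=l: 7 rows → Instructor = K, K, K, K, K, K, K ✓
Grade=k: 3 rows → Instructor = J, J, J ✓
Grade=q: 2 rows → Instructor takes values {H, F} — violation
The only Grade value with inconsistent Instructor is Grade=q.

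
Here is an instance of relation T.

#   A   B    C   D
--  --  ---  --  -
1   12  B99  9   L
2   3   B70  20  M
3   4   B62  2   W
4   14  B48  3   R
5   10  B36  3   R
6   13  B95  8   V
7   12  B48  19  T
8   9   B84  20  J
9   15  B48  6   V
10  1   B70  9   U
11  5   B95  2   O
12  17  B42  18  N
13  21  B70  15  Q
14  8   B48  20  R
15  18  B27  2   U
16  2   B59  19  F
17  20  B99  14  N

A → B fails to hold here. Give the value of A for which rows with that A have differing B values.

A=12: rows 1, 7 → B takes values {B99, B48} — violation
A=3: row 2 → B = B70 ✓
A=4: row 3 → B = B62 ✓
A=14: row 4 → B = B48 ✓
A=10: row 5 → B = B36 ✓
A=13: row 6 → B = B95 ✓
A=9: row 8 → B = B84 ✓
A=15: row 9 → B = B48 ✓
A=1: row 10 → B = B70 ✓
A=5: row 11 → B = B95 ✓
A=17: row 12 → B = B42 ✓
A=21: row 13 → B = B70 ✓
A=8: row 14 → B = B48 ✓
A=18: row 15 → B = B27 ✓
A=2: row 16 → B = B59 ✓
A=20: row 17 → B = B99 ✓
The only A value with inconsistent B is A=12.

12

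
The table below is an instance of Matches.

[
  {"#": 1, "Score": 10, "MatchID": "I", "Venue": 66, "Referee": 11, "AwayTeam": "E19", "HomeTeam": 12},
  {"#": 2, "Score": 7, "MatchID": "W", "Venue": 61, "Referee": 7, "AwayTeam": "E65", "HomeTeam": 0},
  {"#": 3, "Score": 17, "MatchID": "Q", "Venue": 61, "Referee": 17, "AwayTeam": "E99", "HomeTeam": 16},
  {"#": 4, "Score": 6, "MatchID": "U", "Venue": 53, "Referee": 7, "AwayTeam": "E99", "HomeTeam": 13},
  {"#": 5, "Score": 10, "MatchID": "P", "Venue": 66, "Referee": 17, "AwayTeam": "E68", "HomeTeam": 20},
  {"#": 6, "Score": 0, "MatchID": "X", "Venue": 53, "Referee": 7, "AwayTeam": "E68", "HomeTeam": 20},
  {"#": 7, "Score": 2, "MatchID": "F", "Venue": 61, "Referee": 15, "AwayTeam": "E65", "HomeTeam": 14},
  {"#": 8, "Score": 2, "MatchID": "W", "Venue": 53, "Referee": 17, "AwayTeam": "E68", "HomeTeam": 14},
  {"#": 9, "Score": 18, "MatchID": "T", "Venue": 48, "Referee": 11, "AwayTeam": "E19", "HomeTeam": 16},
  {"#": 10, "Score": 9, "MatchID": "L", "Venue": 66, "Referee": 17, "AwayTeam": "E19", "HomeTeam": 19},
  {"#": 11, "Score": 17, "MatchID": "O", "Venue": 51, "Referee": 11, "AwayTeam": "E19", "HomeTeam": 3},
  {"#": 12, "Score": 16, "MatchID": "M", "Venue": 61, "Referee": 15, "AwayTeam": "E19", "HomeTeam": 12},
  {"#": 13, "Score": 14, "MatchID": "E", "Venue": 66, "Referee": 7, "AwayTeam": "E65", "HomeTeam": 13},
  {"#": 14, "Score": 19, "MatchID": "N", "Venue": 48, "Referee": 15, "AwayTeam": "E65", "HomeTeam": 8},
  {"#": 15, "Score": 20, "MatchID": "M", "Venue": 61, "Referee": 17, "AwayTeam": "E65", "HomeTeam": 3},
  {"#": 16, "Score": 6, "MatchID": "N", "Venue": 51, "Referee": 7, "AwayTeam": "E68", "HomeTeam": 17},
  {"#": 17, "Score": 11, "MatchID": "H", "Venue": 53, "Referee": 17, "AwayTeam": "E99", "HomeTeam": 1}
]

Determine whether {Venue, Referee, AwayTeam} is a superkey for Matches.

All 17 rows have distinct {Venue, Referee, AwayTeam} values, so {Venue, Referee, AwayTeam} → (all attributes) holds and {Venue, Referee, AwayTeam} is a superkey.

Yes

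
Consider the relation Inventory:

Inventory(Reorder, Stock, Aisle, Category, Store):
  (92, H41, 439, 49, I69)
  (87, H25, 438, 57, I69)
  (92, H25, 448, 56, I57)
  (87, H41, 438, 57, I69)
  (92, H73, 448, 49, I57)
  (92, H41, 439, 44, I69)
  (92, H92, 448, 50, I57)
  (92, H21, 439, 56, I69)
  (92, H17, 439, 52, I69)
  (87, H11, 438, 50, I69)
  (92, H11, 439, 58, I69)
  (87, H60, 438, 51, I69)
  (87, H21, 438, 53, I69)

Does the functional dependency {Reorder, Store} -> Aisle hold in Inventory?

(Reorder=92, Store=I69): 5 rows → Aisle = 439, 439, 439, 439, 439 ✓
(Reorder=87, Store=I69): 5 rows → Aisle = 438, 438, 438, 438, 438 ✓
(Reorder=92, Store=I57): 3 rows → Aisle = 448, 448, 448 ✓
Every {Reorder, Store} value is associated with a single Aisle value, so {Reorder, Store} -> Aisle holds.

Yes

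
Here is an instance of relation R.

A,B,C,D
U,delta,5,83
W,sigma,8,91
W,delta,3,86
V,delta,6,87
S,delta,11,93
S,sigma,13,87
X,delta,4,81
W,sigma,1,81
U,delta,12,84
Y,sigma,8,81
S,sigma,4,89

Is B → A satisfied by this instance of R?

B=delta: 6 rows → A takes values {U, W, V, S, X} — violation
B=sigma: 5 rows → A takes values {W, S, Y} — violation
Two rows agree on B but differ on A, so B → A does not hold.

No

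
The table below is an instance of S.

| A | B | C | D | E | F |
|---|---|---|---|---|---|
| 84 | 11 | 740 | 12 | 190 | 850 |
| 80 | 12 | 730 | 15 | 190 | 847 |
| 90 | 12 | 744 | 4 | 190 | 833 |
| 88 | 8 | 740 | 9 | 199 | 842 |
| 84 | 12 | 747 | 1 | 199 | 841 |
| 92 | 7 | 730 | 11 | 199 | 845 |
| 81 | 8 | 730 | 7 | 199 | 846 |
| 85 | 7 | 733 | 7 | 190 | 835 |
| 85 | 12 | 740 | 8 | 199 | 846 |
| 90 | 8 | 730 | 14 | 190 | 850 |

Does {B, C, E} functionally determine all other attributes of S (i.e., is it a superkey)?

All 10 rows have distinct {B, C, E} values, so {B, C, E} → (all attributes) holds and {B, C, E} is a superkey.

Yes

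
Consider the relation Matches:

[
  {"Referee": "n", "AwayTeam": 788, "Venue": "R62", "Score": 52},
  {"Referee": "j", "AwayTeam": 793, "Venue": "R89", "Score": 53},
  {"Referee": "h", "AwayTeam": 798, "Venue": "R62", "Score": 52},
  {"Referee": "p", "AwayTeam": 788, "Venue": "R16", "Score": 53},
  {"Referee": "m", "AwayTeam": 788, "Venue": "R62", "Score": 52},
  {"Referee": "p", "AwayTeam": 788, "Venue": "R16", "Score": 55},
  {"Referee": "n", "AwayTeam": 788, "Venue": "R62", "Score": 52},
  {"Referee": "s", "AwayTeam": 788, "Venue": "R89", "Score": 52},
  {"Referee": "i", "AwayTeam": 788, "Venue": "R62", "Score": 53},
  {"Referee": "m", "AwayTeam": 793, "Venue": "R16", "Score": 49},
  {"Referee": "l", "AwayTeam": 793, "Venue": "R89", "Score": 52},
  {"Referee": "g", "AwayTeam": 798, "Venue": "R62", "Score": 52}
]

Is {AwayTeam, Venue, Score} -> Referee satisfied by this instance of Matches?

(AwayTeam=788, Venue=R62, Score=52): 3 rows → Referee takes values {n, m} — violation
(AwayTeam=793, Venue=R89, Score=53): 1 row → Referee = j ✓
(AwayTeam=798, Venue=R62, Score=52): 2 rows → Referee takes values {h, g} — violation
(AwayTeam=788, Venue=R16, Score=53): 1 row → Referee = p ✓
(AwayTeam=788, Venue=R16, Score=55): 1 row → Referee = p ✓
(AwayTeam=788, Venue=R89, Score=52): 1 row → Referee = s ✓
(AwayTeam=788, Venue=R62, Score=53): 1 row → Referee = i ✓
(AwayTeam=793, Venue=R16, Score=49): 1 row → Referee = m ✓
(AwayTeam=793, Venue=R89, Score=52): 1 row → Referee = l ✓
Two rows agree on {AwayTeam, Venue, Score} but differ on Referee, so {AwayTeam, Venue, Score} -> Referee does not hold.

No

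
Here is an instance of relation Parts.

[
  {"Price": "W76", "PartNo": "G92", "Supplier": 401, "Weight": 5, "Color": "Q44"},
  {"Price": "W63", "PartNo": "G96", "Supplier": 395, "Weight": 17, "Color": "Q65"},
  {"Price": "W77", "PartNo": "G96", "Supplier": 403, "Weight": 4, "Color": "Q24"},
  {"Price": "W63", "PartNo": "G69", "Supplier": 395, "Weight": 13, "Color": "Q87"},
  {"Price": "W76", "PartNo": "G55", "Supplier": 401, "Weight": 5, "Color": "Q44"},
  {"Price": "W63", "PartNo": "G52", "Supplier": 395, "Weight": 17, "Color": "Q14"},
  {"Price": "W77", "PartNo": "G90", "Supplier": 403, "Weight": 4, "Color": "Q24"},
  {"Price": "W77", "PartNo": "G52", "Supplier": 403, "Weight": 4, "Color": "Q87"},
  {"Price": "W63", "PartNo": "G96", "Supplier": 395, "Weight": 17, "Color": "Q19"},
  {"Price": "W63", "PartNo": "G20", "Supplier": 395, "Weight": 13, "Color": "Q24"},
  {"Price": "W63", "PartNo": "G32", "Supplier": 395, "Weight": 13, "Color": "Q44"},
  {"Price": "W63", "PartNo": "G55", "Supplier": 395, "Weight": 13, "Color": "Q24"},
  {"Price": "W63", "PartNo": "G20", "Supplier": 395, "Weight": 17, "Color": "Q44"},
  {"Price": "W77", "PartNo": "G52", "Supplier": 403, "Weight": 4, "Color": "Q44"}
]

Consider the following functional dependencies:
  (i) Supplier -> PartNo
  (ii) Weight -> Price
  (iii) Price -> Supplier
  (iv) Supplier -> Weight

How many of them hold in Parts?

(i) Supplier -> PartNo: Supplier=401: 2 rows → PartNo takes values {G92, G55} — violation; Supplier=395: 8 rows → PartNo takes values {G96, G69, G52, G20, G32, G55} — violation; Supplier=403: 4 rows → PartNo takes values {G96, G90, G52} — violation — fails.
(ii) Weight -> Price: every LHS value maps to a single RHS value — holds.
(iii) Price -> Supplier: every LHS value maps to a single RHS value — holds.
(iv) Supplier -> Weight: Supplier=395: 8 rows → Weight takes values {17, 13} — violation — fails.
2 of the 4 dependencies hold.

2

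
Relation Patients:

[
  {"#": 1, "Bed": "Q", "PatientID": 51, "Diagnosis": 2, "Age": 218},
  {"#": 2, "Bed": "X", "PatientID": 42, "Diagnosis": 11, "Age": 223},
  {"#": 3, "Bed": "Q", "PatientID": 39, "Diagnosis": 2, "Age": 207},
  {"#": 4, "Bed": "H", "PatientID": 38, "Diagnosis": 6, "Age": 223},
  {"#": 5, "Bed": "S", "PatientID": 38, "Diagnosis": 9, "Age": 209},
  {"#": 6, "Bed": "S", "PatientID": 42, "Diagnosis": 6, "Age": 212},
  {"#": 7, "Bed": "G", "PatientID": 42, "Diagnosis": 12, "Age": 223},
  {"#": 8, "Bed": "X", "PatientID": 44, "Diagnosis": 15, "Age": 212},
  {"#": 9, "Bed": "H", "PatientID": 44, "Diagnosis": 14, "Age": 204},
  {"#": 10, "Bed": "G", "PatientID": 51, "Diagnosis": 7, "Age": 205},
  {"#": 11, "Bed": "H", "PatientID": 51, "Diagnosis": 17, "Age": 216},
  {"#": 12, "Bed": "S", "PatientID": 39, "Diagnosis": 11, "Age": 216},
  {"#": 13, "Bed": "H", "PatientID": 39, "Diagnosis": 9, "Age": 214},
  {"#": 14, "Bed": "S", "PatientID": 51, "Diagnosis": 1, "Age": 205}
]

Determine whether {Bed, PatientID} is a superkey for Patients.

All 14 rows have distinct {Bed, PatientID} values, so {Bed, PatientID} → (all attributes) holds and {Bed, PatientID} is a superkey.

Yes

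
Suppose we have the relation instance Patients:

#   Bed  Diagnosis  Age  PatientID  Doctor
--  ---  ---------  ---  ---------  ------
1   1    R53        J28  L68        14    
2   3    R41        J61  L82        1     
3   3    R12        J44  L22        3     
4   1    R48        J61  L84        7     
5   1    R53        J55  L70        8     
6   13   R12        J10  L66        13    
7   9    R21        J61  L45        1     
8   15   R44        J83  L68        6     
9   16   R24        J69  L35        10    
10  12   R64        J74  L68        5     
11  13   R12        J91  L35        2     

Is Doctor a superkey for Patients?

Rows 2 and 7 have the same Doctor value Doctor=1 but are distinct tuples, so Doctor does not determine every attribute — not a superkey.

No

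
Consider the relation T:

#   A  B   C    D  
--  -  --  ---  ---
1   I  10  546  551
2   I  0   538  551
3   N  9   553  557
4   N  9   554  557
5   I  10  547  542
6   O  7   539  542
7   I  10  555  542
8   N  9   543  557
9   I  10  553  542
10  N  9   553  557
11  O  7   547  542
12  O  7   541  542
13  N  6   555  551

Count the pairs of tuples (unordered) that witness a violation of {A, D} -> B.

(A=I, D=551): violating pairs (1,2) — 1 pair.
(A=N, D=557): all 4 rows agree on B — 0 pairs.
(A=I, D=542): all 3 rows agree on B — 0 pairs.
(A=O, D=542): all 3 rows agree on B — 0 pairs.

1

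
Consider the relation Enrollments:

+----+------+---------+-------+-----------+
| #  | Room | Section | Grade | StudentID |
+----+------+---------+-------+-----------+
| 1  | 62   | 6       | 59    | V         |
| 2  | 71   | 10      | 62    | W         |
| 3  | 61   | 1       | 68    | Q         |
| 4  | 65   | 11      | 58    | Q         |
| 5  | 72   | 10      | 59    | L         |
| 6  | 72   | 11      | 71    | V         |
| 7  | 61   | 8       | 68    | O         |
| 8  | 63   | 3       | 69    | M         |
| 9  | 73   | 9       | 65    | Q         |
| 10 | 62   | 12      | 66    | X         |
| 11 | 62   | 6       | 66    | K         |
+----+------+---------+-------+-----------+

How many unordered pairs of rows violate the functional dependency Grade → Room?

1

Grade=59: violating pairs (1,5) — 1 pair.
Grade=68: all 2 rows agree on Room — 0 pairs.
Grade=66: all 2 rows agree on Room — 0 pairs.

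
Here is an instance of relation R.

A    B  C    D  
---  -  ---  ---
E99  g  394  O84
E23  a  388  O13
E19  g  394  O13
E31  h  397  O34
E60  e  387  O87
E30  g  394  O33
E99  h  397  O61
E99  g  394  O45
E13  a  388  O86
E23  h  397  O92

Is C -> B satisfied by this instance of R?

C=394: 4 rows → B = g, g, g, g ✓
C=388: 2 rows → B = a, a ✓
C=397: 3 rows → B = h, h, h ✓
C=387: 1 row → B = e ✓
Every C value is associated with a single B value, so C -> B holds.

Yes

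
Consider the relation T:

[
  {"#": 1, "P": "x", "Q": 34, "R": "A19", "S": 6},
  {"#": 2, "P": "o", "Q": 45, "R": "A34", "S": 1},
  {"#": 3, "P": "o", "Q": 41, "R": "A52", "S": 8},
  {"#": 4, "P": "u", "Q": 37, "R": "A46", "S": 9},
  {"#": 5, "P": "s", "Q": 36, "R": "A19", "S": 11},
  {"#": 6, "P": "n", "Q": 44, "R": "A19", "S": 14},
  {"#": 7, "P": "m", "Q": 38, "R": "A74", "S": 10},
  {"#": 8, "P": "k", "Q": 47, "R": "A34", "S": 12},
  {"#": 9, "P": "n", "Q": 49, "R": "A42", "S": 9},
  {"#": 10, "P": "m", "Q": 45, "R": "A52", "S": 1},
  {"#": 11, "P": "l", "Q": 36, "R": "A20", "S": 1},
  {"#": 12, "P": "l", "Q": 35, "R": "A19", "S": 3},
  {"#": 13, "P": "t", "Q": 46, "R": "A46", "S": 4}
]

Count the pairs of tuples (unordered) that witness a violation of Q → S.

Q=45: all 2 rows agree on S — 0 pairs.
Q=36: violating pairs (5,11) — 1 pair.

1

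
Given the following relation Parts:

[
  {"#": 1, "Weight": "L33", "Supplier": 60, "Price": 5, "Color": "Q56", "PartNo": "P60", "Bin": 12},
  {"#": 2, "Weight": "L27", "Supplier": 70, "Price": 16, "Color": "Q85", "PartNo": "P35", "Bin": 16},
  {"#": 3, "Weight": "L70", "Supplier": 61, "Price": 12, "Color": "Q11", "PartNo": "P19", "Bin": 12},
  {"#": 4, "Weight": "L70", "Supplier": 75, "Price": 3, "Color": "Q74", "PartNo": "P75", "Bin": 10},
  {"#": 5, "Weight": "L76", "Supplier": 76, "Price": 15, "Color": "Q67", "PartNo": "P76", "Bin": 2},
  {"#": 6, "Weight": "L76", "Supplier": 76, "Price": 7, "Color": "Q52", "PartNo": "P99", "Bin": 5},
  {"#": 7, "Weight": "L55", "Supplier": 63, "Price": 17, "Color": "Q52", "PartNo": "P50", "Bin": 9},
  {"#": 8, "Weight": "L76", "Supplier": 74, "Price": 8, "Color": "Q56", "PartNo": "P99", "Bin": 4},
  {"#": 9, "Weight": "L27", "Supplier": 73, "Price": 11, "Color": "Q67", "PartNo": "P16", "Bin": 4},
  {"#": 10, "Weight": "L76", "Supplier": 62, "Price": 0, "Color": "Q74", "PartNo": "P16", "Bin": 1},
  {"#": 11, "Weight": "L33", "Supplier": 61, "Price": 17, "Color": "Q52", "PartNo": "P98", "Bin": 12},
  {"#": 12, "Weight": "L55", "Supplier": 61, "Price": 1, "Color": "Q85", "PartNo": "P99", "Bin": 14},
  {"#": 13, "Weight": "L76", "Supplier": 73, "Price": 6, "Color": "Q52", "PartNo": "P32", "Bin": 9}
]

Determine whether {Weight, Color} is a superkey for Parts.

Rows 6 and 13 have the same {Weight, Color} value (Weight=L76, Color=Q52) but are distinct tuples, so {Weight, Color} does not determine every attribute — not a superkey.

No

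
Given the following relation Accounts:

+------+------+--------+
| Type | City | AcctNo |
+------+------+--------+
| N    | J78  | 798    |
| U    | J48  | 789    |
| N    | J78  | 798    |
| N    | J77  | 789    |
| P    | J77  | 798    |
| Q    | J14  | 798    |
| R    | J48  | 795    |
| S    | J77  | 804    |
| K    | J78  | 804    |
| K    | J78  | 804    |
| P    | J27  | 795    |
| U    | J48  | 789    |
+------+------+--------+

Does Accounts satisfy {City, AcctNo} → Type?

(City=J78, AcctNo=798): 2 rows → Type = N, N ✓
(City=J48, AcctNo=789): 2 rows → Type = U, U ✓
(City=J77, AcctNo=789): 1 row → Type = N ✓
(City=J77, AcctNo=798): 1 row → Type = P ✓
(City=J14, AcctNo=798): 1 row → Type = Q ✓
(City=J48, AcctNo=795): 1 row → Type = R ✓
(City=J77, AcctNo=804): 1 row → Type = S ✓
(City=J78, AcctNo=804): 2 rows → Type = K, K ✓
(City=J27, AcctNo=795): 1 row → Type = P ✓
Every {City, AcctNo} value is associated with a single Type value, so {City, AcctNo} → Type holds.

Yes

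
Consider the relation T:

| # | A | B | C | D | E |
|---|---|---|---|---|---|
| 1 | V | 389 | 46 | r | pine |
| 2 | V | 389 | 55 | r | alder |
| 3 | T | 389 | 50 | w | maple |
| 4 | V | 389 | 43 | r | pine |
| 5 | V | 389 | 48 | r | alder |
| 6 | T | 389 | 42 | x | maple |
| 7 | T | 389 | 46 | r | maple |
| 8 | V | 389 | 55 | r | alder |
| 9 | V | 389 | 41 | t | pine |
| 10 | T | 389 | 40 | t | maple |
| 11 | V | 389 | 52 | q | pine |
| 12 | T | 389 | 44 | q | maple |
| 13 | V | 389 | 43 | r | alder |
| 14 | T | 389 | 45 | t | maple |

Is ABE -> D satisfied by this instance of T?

No

(A=V, B=389, E=pine): rows 1, 4, 9, 11 → D takes values {r, t, q} — violation
(A=V, B=389, E=alder): rows 2, 5, 8, 13 → D = r, r, r, r ✓
(A=T, B=389, E=maple): rows 3, 6, 7, 10, 12, 14 → D takes values {w, x, r, t, q} — violation
Two rows agree on ABE but differ on D, so ABE -> D does not hold.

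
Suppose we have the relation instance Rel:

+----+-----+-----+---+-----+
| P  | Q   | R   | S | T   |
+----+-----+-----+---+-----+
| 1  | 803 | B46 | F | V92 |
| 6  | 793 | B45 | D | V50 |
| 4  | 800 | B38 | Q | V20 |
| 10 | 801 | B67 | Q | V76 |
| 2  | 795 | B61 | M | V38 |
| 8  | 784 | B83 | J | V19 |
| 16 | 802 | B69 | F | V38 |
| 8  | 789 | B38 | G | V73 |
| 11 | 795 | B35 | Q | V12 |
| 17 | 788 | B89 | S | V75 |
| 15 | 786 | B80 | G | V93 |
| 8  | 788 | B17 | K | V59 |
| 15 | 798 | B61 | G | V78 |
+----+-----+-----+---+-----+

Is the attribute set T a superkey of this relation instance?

Two distinct rows share T=V38, so T does not determine every attribute — not a superkey.

No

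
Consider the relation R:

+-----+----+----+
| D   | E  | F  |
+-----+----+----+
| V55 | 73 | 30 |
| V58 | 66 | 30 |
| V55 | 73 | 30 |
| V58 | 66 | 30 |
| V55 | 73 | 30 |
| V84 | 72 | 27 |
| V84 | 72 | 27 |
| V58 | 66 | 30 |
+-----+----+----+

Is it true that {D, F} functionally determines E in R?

Yes

(D=V55, F=30): 3 rows → E = 73, 73, 73 ✓
(D=V58, F=30): 3 rows → E = 66, 66, 66 ✓
(D=V84, F=27): 2 rows → E = 72, 72 ✓
Every {D, F} value is associated with a single E value, so {D, F} -> E holds.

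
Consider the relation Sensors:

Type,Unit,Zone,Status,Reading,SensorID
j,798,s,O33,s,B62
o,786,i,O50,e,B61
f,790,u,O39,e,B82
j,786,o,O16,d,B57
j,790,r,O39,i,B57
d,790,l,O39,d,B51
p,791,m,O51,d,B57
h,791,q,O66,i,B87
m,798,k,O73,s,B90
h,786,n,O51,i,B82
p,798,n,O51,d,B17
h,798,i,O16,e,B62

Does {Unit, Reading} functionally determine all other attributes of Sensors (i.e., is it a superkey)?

No

Two distinct rows share (Unit=798, Reading=s), so {Unit, Reading} does not determine every attribute — not a superkey.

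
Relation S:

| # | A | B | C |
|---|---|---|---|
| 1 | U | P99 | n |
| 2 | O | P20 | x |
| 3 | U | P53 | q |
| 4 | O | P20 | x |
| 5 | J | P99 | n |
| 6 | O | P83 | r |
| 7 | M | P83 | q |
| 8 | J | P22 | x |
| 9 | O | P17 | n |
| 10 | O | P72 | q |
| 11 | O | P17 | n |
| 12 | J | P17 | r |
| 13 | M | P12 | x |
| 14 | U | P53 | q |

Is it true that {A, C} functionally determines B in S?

Yes

(A=U, C=n): row 1 → B = P99 ✓
(A=O, C=x): rows 2, 4 → B = P20, P20 ✓
(A=U, C=q): rows 3, 14 → B = P53, P53 ✓
(A=J, C=n): row 5 → B = P99 ✓
(A=O, C=r): row 6 → B = P83 ✓
(A=M, C=q): row 7 → B = P83 ✓
(A=J, C=x): row 8 → B = P22 ✓
(A=O, C=n): rows 9, 11 → B = P17, P17 ✓
(A=O, C=q): row 10 → B = P72 ✓
(A=J, C=r): row 12 → B = P17 ✓
(A=M, C=x): row 13 → B = P12 ✓
Every {A, C} value is associated with a single B value, so {A, C} → B holds.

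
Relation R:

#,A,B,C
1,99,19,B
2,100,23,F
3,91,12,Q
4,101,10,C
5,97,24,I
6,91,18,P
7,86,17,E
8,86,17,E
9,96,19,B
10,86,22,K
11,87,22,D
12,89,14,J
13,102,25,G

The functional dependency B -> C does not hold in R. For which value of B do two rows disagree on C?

22

B=19: rows 1, 9 → C = B, B ✓
B=23: row 2 → C = F ✓
B=12: row 3 → C = Q ✓
B=10: row 4 → C = C ✓
B=24: row 5 → C = I ✓
B=18: row 6 → C = P ✓
B=17: rows 7, 8 → C = E, E ✓
B=22: rows 10, 11 → C takes values {K, D} — violation
B=14: row 12 → C = J ✓
B=25: row 13 → C = G ✓
The only B value with inconsistent C is B=22.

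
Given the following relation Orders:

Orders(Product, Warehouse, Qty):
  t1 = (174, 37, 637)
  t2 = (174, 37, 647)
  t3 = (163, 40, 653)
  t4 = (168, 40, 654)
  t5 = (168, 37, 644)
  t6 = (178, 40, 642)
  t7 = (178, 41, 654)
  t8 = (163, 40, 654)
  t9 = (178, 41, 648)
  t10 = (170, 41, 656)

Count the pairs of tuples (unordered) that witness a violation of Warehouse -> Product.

9

Warehouse=37: violating pairs (1,5), (2,5) — 2 pairs.
Warehouse=40: violating pairs (3,4), (3,6), (4,6), (4,8), (6,8) — 5 pairs.
Warehouse=41: violating pairs (7,10), (9,10) — 2 pairs.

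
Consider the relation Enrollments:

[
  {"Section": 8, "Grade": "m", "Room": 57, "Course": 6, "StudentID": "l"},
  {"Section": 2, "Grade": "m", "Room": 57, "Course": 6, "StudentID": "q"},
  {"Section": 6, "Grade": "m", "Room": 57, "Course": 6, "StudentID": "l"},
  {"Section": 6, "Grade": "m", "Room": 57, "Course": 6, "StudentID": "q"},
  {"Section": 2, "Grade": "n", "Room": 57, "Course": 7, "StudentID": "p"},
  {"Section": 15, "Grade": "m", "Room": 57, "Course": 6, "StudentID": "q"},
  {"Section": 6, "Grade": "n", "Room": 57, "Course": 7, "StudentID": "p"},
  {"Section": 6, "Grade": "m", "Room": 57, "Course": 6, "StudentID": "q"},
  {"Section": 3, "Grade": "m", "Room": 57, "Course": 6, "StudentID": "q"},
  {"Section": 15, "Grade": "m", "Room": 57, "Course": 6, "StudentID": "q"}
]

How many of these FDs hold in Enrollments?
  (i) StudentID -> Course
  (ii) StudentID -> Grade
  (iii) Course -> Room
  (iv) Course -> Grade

(i) StudentID -> Course: every LHS value maps to a single RHS value — holds.
(ii) StudentID -> Grade: every LHS value maps to a single RHS value — holds.
(iii) Course -> Room: every LHS value maps to a single RHS value — holds.
(iv) Course -> Grade: every LHS value maps to a single RHS value — holds.
4 of the 4 dependencies hold.

4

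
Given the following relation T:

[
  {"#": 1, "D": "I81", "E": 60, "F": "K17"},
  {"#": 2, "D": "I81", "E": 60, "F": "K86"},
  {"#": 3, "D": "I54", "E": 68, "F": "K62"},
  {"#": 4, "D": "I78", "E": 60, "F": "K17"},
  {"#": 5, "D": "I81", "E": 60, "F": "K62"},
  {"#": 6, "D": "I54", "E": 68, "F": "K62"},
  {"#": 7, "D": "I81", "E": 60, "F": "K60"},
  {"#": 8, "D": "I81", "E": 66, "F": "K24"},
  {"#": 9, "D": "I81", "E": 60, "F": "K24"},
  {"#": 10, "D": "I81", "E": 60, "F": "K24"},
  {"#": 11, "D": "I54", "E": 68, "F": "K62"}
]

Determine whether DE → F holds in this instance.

(D=I81, E=60): rows 1, 2, 5, 7, 9, 10 → F takes values {K17, K86, K62, K60, K24} — violation
(D=I54, E=68): rows 3, 6, 11 → F = K62, K62, K62 ✓
(D=I78, E=60): row 4 → F = K17 ✓
(D=I81, E=66): row 8 → F = K24 ✓
Two rows agree on DE but differ on F, so DE → F does not hold.

No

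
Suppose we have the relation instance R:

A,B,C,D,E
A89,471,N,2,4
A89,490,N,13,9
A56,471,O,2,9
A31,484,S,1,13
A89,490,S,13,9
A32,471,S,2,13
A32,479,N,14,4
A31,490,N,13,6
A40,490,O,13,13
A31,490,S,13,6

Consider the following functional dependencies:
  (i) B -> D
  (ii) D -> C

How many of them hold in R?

(i) B -> D: every LHS value maps to a single RHS value — holds.
(ii) D -> C: D=2: 3 rows → C takes values {N, O, S} — violation; D=13: 5 rows → C takes values {N, S, O} — violation — fails.
1 of the 2 dependencies holds.

1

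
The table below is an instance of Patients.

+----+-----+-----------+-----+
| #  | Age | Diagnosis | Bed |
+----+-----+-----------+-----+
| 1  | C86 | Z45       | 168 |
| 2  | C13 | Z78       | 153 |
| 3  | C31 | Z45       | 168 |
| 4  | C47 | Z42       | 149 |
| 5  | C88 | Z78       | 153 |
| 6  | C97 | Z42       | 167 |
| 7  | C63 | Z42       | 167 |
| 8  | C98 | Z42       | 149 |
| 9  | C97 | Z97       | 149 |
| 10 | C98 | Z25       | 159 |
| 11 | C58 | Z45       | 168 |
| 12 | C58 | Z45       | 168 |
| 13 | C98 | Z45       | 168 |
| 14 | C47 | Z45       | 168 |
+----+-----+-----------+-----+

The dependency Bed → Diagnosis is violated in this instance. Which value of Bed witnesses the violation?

149

Bed=168: rows 1, 3, 11, 12, 13, 14 → Diagnosis = Z45, Z45, Z45, Z45, Z45, Z45 ✓
Bed=153: rows 2, 5 → Diagnosis = Z78, Z78 ✓
Bed=149: rows 4, 8, 9 → Diagnosis takes values {Z42, Z97} — violation
Bed=167: rows 6, 7 → Diagnosis = Z42, Z42 ✓
Bed=159: row 10 → Diagnosis = Z25 ✓
The only Bed value with inconsistent Diagnosis is Bed=149.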